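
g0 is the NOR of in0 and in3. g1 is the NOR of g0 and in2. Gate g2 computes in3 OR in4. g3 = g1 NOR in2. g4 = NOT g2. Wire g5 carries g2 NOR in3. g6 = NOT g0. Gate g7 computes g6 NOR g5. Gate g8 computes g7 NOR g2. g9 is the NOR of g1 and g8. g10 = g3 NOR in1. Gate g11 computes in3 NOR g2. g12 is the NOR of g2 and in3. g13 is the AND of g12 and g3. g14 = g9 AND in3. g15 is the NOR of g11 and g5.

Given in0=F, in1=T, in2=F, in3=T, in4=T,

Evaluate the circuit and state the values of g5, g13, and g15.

g5 = F  g13 = F  g15 = T

g0 = in0 NOR in3 = F NOR T = F
g1 = g0 NOR in2 = F NOR F = T
g2 = in3 OR in4 = T OR T = T
g3 = g1 NOR in2 = T NOR F = F
g5 = g2 NOR in3 = T NOR T = F
g11 = in3 NOR g2 = T NOR T = F
g12 = g2 NOR in3 = T NOR T = F
g13 = g12 AND g3 = F AND F = F
g15 = g11 NOR g5 = F NOR F = T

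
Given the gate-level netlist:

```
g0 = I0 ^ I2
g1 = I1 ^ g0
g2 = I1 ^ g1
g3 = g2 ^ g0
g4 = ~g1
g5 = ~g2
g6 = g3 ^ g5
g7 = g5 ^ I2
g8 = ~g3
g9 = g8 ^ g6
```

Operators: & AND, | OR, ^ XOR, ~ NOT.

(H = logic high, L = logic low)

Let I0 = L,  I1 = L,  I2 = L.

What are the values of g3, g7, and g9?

g0 = I0 XOR I2 = L XOR L = L
g1 = I1 XOR g0 = L XOR L = L
g2 = I1 XOR g1 = L XOR L = L
g3 = g2 XOR g0 = L XOR L = L
g5 = NOT g2 = NOT L = H
g6 = g3 XOR g5 = L XOR H = H
g7 = g5 XOR I2 = H XOR L = H
g8 = NOT g3 = NOT L = H
g9 = g8 XOR g6 = H XOR H = L

g3 = L, g7 = H, g9 = L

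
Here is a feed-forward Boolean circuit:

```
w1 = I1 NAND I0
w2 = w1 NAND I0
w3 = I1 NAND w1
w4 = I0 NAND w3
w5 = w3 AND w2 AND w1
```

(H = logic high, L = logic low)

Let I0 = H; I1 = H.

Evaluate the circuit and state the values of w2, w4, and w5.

w2 = H  w4 = L  w5 = L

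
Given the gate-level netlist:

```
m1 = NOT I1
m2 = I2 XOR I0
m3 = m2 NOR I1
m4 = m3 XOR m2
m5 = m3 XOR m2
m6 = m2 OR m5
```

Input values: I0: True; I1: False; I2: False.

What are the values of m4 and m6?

m4 = True, m6 = True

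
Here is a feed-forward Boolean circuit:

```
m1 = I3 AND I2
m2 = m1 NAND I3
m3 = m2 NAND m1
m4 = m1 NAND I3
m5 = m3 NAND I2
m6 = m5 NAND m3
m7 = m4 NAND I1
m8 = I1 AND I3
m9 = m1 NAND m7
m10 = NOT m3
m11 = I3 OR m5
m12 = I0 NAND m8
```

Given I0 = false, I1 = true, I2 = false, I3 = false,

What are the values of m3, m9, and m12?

m1 = I3 AND I2 = false AND false = false
m2 = m1 NAND I3 = false NAND false = true
m3 = m2 NAND m1 = true NAND false = true
m4 = m1 NAND I3 = false NAND false = true
m7 = m4 NAND I1 = true NAND true = false
m8 = I1 AND I3 = true AND false = false
m9 = m1 NAND m7 = false NAND false = true
m12 = I0 NAND m8 = false NAND false = true

m3 = true, m9 = true, m12 = true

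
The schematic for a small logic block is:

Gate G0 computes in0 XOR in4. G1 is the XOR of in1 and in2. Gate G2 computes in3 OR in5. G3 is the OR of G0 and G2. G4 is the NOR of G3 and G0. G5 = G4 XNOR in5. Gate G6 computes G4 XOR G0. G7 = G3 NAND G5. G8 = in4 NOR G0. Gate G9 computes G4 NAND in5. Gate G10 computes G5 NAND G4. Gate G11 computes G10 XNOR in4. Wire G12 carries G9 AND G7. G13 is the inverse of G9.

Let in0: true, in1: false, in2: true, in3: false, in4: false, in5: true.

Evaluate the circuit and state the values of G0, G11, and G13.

G0 = true  G11 = false  G13 = false

G0 = in0 XOR in4 = true XOR false = true
G2 = in3 OR in5 = false OR true = true
G3 = G0 OR G2 = true OR true = true
G4 = G3 NOR G0 = true NOR true = false
G5 = G4 XNOR in5 = false XNOR true = false
G9 = G4 NAND in5 = false NAND true = true
G10 = G5 NAND G4 = false NAND false = true
G11 = G10 XNOR in4 = true XNOR false = false
G13 = NOT G9 = NOT true = false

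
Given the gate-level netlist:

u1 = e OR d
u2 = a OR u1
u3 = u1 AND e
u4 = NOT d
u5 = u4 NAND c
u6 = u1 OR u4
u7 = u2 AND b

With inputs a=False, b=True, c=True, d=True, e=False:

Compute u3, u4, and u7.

u3 = False; u4 = False; u7 = True

u1 = e OR d = False OR True = True
u2 = a OR u1 = False OR True = True
u3 = u1 AND e = True AND False = False
u4 = NOT d = NOT True = False
u7 = u2 AND b = True AND True = True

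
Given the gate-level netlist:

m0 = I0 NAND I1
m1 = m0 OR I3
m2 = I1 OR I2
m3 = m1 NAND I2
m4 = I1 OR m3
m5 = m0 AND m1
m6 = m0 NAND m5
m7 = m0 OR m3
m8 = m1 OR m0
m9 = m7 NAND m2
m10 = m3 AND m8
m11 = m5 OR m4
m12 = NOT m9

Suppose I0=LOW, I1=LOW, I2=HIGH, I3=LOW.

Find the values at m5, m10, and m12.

m0 = I0 NAND I1 = LOW NAND LOW = HIGH
m1 = m0 OR I3 = HIGH OR LOW = HIGH
m2 = I1 OR I2 = LOW OR HIGH = HIGH
m3 = m1 NAND I2 = HIGH NAND HIGH = LOW
m5 = m0 AND m1 = HIGH AND HIGH = HIGH
m7 = m0 OR m3 = HIGH OR LOW = HIGH
m8 = m1 OR m0 = HIGH OR HIGH = HIGH
m9 = m7 NAND m2 = HIGH NAND HIGH = LOW
m10 = m3 AND m8 = LOW AND HIGH = LOW
m12 = NOT m9 = NOT LOW = HIGH

m5 = HIGH, m10 = LOW, m12 = HIGH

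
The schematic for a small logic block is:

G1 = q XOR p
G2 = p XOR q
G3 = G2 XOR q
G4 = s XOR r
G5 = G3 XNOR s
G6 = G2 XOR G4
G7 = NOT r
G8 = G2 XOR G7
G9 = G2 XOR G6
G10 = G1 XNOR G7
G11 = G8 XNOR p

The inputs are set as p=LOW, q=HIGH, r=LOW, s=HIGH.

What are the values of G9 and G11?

G2 = p XOR q = LOW XOR HIGH = HIGH
G4 = s XOR r = HIGH XOR LOW = HIGH
G6 = G2 XOR G4 = HIGH XOR HIGH = LOW
G7 = NOT r = NOT LOW = HIGH
G8 = G2 XOR G7 = HIGH XOR HIGH = LOW
G9 = G2 XOR G6 = HIGH XOR LOW = HIGH
G11 = G8 XNOR p = LOW XNOR LOW = HIGH

G9 = HIGH, G11 = HIGH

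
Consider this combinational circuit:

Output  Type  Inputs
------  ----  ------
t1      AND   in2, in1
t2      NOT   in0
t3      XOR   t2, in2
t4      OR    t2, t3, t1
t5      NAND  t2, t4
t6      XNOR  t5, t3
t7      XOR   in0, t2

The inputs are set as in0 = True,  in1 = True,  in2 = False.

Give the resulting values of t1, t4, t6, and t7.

t1 = False, t4 = False, t6 = False, t7 = True

t1 = in2 AND in1 = False AND True = False
t2 = NOT in0 = NOT True = False
t3 = t2 XOR in2 = False XOR False = False
t4 = t2 OR t3 OR t1 = False OR False OR False = False
t5 = t2 NAND t4 = False NAND False = True
t6 = t5 XNOR t3 = True XNOR False = False
t7 = in0 XOR t2 = True XOR False = True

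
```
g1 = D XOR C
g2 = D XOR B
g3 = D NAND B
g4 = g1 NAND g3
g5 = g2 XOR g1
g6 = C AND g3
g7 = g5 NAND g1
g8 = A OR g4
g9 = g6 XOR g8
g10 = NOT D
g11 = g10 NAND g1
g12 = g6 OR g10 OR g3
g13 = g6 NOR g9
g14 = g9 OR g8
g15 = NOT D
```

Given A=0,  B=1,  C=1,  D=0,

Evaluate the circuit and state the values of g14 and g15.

g1 = D XOR C = 0 XOR 1 = 1
g3 = D NAND B = 0 NAND 1 = 1
g4 = g1 NAND g3 = 1 NAND 1 = 0
g6 = C AND g3 = 1 AND 1 = 1
g8 = A OR g4 = 0 OR 0 = 0
g9 = g6 XOR g8 = 1 XOR 0 = 1
g14 = g9 OR g8 = 1 OR 0 = 1
g15 = NOT D = NOT 0 = 1

g14 = 1, g15 = 1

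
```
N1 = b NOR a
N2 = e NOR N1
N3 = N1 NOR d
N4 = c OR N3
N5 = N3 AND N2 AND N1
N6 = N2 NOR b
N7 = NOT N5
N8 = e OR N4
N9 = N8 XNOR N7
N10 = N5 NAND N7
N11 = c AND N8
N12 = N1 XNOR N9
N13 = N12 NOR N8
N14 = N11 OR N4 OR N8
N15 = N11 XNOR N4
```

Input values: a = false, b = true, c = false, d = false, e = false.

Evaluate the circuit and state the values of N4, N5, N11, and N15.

N1 = b NOR a = true NOR false = false
N2 = e NOR N1 = false NOR false = true
N3 = N1 NOR d = false NOR false = true
N4 = c OR N3 = false OR true = true
N5 = N3 AND N2 AND N1 = true AND true AND false = false
N8 = e OR N4 = false OR true = true
N11 = c AND N8 = false AND true = false
N15 = N11 XNOR N4 = false XNOR true = false

N4 = true; N5 = false; N11 = false; N15 = false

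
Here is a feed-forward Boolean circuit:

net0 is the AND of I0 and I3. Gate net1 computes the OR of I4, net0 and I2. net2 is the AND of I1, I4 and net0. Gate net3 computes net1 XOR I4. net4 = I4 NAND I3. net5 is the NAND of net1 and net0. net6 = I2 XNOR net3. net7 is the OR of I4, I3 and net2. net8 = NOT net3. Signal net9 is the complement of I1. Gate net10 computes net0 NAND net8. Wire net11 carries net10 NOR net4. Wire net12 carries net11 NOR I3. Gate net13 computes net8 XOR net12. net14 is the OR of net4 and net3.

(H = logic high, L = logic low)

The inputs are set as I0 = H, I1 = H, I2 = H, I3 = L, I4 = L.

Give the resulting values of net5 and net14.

net5 = H  net14 = H

net0 = I0 AND I3 = H AND L = L
net1 = I4 OR net0 OR I2 = L OR L OR H = H
net3 = net1 XOR I4 = H XOR L = H
net4 = I4 NAND I3 = L NAND L = H
net5 = net1 NAND net0 = H NAND L = H
net14 = net4 OR net3 = H OR H = H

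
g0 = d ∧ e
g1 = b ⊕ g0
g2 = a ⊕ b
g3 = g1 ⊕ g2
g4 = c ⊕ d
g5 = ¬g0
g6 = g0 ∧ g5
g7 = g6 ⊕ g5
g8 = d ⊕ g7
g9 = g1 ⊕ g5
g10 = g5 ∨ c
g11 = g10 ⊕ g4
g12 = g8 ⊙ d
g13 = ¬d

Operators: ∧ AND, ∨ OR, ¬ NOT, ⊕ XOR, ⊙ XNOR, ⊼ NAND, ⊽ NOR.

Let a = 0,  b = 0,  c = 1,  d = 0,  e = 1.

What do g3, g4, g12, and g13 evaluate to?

g3 = 0; g4 = 1; g12 = 0; g13 = 1

g0 = d AND e = 0 AND 1 = 0
g1 = b XOR g0 = 0 XOR 0 = 0
g2 = a XOR b = 0 XOR 0 = 0
g3 = g1 XOR g2 = 0 XOR 0 = 0
g4 = c XOR d = 1 XOR 0 = 1
g5 = NOT g0 = NOT 0 = 1
g6 = g0 AND g5 = 0 AND 1 = 0
g7 = g6 XOR g5 = 0 XOR 1 = 1
g8 = d XOR g7 = 0 XOR 1 = 1
g12 = g8 XNOR d = 1 XNOR 0 = 0
g13 = NOT d = NOT 0 = 1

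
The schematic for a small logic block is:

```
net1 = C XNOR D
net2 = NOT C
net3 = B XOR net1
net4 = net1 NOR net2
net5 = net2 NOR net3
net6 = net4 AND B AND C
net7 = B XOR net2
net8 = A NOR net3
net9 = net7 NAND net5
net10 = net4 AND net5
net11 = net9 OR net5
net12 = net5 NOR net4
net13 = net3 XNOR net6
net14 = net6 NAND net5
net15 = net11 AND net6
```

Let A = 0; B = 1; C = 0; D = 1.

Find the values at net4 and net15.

net1 = C XNOR D = 0 XNOR 1 = 0
net2 = NOT C = NOT 0 = 1
net3 = B XOR net1 = 1 XOR 0 = 1
net4 = net1 NOR net2 = 0 NOR 1 = 0
net5 = net2 NOR net3 = 1 NOR 1 = 0
net6 = net4 AND B AND C = 0 AND 1 AND 0 = 0
net7 = B XOR net2 = 1 XOR 1 = 0
net9 = net7 NAND net5 = 0 NAND 0 = 1
net11 = net9 OR net5 = 1 OR 0 = 1
net15 = net11 AND net6 = 1 AND 0 = 0

net4 = 0, net15 = 0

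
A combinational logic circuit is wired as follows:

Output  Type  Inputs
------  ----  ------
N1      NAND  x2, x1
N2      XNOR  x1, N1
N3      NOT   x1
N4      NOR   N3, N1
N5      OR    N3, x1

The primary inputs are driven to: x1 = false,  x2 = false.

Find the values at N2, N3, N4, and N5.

N2 = false, N3 = true, N4 = false, N5 = true

N1 = x2 NAND x1 = false NAND false = true
N2 = x1 XNOR N1 = false XNOR true = false
N3 = NOT x1 = NOT false = true
N4 = N3 NOR N1 = true NOR true = false
N5 = N3 OR x1 = true OR false = true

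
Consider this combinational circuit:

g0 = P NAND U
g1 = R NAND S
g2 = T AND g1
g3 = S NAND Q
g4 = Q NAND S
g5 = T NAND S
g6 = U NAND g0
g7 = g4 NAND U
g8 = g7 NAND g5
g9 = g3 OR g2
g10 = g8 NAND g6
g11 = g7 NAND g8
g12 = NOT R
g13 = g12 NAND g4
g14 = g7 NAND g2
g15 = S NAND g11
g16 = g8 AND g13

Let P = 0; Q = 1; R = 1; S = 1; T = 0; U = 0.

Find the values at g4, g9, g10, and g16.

g0 = P NAND U = 0 NAND 0 = 1
g1 = R NAND S = 1 NAND 1 = 0
g2 = T AND g1 = 0 AND 0 = 0
g3 = S NAND Q = 1 NAND 1 = 0
g4 = Q NAND S = 1 NAND 1 = 0
g5 = T NAND S = 0 NAND 1 = 1
g6 = U NAND g0 = 0 NAND 1 = 1
g7 = g4 NAND U = 0 NAND 0 = 1
g8 = g7 NAND g5 = 1 NAND 1 = 0
g9 = g3 OR g2 = 0 OR 0 = 0
g10 = g8 NAND g6 = 0 NAND 1 = 1
g12 = NOT R = NOT 1 = 0
g13 = g12 NAND g4 = 0 NAND 0 = 1
g16 = g8 AND g13 = 0 AND 1 = 0

g4 = 0  g9 = 0  g10 = 1  g16 = 0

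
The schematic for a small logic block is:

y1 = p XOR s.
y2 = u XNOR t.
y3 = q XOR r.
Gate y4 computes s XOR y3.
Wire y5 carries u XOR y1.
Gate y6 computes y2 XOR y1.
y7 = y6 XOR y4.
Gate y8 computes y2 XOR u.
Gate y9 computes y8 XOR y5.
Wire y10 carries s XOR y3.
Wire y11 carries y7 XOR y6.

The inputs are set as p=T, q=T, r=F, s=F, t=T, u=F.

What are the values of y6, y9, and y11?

y6 = T; y9 = T; y11 = T

y1 = p XOR s = T XOR F = T
y2 = u XNOR t = F XNOR T = F
y3 = q XOR r = T XOR F = T
y4 = s XOR y3 = F XOR T = T
y5 = u XOR y1 = F XOR T = T
y6 = y2 XOR y1 = F XOR T = T
y7 = y6 XOR y4 = T XOR T = F
y8 = y2 XOR u = F XOR F = F
y9 = y8 XOR y5 = F XOR T = T
y11 = y7 XOR y6 = F XOR T = T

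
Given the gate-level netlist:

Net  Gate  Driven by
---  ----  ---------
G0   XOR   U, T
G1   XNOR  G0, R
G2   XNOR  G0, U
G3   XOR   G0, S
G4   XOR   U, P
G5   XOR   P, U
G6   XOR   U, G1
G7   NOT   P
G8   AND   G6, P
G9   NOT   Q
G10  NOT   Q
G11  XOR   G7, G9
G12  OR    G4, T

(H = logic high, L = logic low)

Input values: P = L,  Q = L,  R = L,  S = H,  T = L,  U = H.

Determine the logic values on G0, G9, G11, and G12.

G0 = U XOR T = H XOR L = H
G4 = U XOR P = H XOR L = H
G7 = NOT P = NOT L = H
G9 = NOT Q = NOT L = H
G11 = G7 XOR G9 = H XOR H = L
G12 = G4 OR T = H OR L = H

G0 = H  G9 = H  G11 = L  G12 = H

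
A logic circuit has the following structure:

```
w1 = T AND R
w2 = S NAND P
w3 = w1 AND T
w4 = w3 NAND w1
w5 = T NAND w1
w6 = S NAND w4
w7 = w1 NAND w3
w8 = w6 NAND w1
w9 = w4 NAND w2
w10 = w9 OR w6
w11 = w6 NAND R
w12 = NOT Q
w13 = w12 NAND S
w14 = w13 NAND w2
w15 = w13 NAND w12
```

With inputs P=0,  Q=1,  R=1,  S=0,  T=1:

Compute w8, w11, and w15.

w1 = T AND R = 1 AND 1 = 1
w3 = w1 AND T = 1 AND 1 = 1
w4 = w3 NAND w1 = 1 NAND 1 = 0
w6 = S NAND w4 = 0 NAND 0 = 1
w8 = w6 NAND w1 = 1 NAND 1 = 0
w11 = w6 NAND R = 1 NAND 1 = 0
w12 = NOT Q = NOT 1 = 0
w13 = w12 NAND S = 0 NAND 0 = 1
w15 = w13 NAND w12 = 1 NAND 0 = 1

w8 = 0, w11 = 0, w15 = 1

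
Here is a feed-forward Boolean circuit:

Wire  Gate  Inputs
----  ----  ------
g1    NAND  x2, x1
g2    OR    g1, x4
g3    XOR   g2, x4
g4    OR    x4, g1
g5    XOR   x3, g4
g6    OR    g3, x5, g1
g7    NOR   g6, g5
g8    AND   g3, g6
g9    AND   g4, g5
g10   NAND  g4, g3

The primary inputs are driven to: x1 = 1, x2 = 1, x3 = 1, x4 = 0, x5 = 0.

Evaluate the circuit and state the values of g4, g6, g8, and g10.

g1 = x2 NAND x1 = 1 NAND 1 = 0
g2 = g1 OR x4 = 0 OR 0 = 0
g3 = g2 XOR x4 = 0 XOR 0 = 0
g4 = x4 OR g1 = 0 OR 0 = 0
g6 = g3 OR x5 OR g1 = 0 OR 0 OR 0 = 0
g8 = g3 AND g6 = 0 AND 0 = 0
g10 = g4 NAND g3 = 0 NAND 0 = 1

g4 = 0  g6 = 0  g8 = 0  g10 = 1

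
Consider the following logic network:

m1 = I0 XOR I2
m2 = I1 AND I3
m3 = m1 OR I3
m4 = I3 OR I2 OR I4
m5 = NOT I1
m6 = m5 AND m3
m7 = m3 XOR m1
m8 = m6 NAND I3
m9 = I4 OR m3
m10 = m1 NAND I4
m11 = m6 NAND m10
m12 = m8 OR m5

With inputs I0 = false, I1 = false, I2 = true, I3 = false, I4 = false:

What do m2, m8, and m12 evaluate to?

m2 = false, m8 = true, m12 = true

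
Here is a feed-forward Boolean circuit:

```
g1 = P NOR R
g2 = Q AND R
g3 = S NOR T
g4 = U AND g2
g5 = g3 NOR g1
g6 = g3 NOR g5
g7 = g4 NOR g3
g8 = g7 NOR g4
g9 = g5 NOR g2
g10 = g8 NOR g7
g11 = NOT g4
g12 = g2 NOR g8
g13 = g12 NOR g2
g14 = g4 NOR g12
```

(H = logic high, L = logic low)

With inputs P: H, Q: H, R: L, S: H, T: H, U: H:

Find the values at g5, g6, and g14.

g5 = H  g6 = L  g14 = L

g1 = P NOR R = H NOR L = L
g2 = Q AND R = H AND L = L
g3 = S NOR T = H NOR H = L
g4 = U AND g2 = H AND L = L
g5 = g3 NOR g1 = L NOR L = H
g6 = g3 NOR g5 = L NOR H = L
g7 = g4 NOR g3 = L NOR L = H
g8 = g7 NOR g4 = H NOR L = L
g12 = g2 NOR g8 = L NOR L = H
g14 = g4 NOR g12 = L NOR H = L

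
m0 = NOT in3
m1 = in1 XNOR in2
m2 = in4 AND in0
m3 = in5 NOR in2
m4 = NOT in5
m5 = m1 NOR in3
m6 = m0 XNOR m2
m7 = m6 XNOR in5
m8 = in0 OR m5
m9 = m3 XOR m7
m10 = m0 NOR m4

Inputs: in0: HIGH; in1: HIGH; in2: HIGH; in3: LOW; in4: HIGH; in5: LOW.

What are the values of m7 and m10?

m7 = LOW  m10 = LOW

m0 = NOT in3 = NOT LOW = HIGH
m2 = in4 AND in0 = HIGH AND HIGH = HIGH
m4 = NOT in5 = NOT LOW = HIGH
m6 = m0 XNOR m2 = HIGH XNOR HIGH = HIGH
m7 = m6 XNOR in5 = HIGH XNOR LOW = LOW
m10 = m0 NOR m4 = HIGH NOR HIGH = LOW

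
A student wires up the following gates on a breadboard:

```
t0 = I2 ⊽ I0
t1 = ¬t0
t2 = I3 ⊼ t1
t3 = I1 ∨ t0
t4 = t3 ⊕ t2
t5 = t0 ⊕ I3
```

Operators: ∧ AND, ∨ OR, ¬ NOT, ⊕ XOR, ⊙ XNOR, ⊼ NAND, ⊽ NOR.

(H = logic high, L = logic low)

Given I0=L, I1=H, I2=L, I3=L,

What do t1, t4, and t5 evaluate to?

t0 = I2 NOR I0 = L NOR L = H
t1 = NOT t0 = NOT H = L
t2 = I3 NAND t1 = L NAND L = H
t3 = I1 OR t0 = H OR H = H
t4 = t3 XOR t2 = H XOR H = L
t5 = t0 XOR I3 = H XOR L = H

t1 = L; t4 = L; t5 = H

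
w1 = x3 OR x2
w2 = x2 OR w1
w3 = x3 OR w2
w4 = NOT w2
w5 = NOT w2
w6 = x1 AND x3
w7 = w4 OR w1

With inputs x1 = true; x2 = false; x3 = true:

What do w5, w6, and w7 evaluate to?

w5 = false  w6 = true  w7 = true

w1 = x3 OR x2 = true OR false = true
w2 = x2 OR w1 = false OR true = true
w4 = NOT w2 = NOT true = false
w5 = NOT w2 = NOT true = false
w6 = x1 AND x3 = true AND true = true
w7 = w4 OR w1 = false OR true = true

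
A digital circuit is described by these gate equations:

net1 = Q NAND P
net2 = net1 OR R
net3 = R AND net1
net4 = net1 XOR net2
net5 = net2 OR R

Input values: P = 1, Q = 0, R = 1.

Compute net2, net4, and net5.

net1 = Q NAND P = 0 NAND 1 = 1
net2 = net1 OR R = 1 OR 1 = 1
net4 = net1 XOR net2 = 1 XOR 1 = 0
net5 = net2 OR R = 1 OR 1 = 1

net2 = 1  net4 = 0  net5 = 1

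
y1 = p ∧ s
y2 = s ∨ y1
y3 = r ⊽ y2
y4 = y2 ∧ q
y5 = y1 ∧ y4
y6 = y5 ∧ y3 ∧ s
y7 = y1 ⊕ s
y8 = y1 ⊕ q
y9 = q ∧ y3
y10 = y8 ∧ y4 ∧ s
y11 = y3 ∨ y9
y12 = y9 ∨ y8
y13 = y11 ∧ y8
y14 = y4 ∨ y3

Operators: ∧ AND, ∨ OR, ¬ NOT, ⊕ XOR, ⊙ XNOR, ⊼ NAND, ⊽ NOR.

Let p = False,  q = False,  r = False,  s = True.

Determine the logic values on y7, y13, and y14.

y7 = True  y13 = False  y14 = False

y1 = p AND s = False AND True = False
y2 = s OR y1 = True OR False = True
y3 = r NOR y2 = False NOR True = False
y4 = y2 AND q = True AND False = False
y7 = y1 XOR s = False XOR True = True
y8 = y1 XOR q = False XOR False = False
y9 = q AND y3 = False AND False = False
y11 = y3 OR y9 = False OR False = False
y13 = y11 AND y8 = False AND False = False
y14 = y4 OR y3 = False OR False = False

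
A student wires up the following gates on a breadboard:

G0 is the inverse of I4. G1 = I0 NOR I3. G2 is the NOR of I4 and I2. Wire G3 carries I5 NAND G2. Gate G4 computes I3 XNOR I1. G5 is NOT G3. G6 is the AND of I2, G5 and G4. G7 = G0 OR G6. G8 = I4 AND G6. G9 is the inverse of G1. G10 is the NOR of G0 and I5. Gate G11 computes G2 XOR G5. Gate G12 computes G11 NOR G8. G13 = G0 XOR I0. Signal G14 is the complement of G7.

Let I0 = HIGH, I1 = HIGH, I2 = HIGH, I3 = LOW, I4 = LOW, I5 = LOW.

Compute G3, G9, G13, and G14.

G3 = HIGH, G9 = HIGH, G13 = LOW, G14 = LOW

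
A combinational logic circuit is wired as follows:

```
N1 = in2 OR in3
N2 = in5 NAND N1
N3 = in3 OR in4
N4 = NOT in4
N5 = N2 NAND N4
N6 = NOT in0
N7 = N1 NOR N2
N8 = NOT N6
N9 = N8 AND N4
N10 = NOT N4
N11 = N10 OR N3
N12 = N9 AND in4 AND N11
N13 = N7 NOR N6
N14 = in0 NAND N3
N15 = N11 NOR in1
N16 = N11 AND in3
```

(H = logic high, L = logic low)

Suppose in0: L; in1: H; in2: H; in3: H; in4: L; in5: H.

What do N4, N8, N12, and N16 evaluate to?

N4 = H, N8 = L, N12 = L, N16 = H

N3 = in3 OR in4 = H OR L = H
N4 = NOT in4 = NOT L = H
N6 = NOT in0 = NOT L = H
N8 = NOT N6 = NOT H = L
N9 = N8 AND N4 = L AND H = L
N10 = NOT N4 = NOT H = L
N11 = N10 OR N3 = L OR H = H
N12 = N9 AND in4 AND N11 = L AND L AND H = L
N16 = N11 AND in3 = H AND H = H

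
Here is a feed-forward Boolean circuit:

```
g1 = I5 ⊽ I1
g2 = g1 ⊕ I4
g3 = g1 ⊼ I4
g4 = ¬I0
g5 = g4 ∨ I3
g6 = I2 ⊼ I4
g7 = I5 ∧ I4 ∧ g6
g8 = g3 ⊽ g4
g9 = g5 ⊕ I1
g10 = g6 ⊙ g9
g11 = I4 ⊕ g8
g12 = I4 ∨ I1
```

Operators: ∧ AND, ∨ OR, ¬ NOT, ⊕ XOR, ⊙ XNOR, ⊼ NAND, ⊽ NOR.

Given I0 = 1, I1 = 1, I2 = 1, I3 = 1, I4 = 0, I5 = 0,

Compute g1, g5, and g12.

g1 = 0, g5 = 1, g12 = 1

g1 = I5 NOR I1 = 0 NOR 1 = 0
g4 = NOT I0 = NOT 1 = 0
g5 = g4 OR I3 = 0 OR 1 = 1
g12 = I4 OR I1 = 0 OR 1 = 1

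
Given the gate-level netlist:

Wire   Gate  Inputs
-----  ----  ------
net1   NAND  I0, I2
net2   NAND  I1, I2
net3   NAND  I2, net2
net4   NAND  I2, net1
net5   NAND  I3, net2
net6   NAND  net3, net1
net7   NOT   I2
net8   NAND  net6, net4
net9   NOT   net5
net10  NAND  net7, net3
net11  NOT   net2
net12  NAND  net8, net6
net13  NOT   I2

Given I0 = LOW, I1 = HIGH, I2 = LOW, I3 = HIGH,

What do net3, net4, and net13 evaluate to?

net3 = HIGH, net4 = HIGH, net13 = HIGH

net1 = I0 NAND I2 = LOW NAND LOW = HIGH
net2 = I1 NAND I2 = HIGH NAND LOW = HIGH
net3 = I2 NAND net2 = LOW NAND HIGH = HIGH
net4 = I2 NAND net1 = LOW NAND HIGH = HIGH
net13 = NOT I2 = NOT LOW = HIGH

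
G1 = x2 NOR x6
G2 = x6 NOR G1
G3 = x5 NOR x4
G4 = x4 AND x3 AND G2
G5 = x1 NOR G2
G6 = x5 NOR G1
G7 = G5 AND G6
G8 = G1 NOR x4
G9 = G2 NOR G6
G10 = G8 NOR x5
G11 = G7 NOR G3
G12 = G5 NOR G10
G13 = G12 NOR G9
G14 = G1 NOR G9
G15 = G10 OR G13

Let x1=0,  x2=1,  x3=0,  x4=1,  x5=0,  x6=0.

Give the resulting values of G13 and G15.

G1 = x2 NOR x6 = 1 NOR 0 = 0
G2 = x6 NOR G1 = 0 NOR 0 = 1
G5 = x1 NOR G2 = 0 NOR 1 = 0
G6 = x5 NOR G1 = 0 NOR 0 = 1
G8 = G1 NOR x4 = 0 NOR 1 = 0
G9 = G2 NOR G6 = 1 NOR 1 = 0
G10 = G8 NOR x5 = 0 NOR 0 = 1
G12 = G5 NOR G10 = 0 NOR 1 = 0
G13 = G12 NOR G9 = 0 NOR 0 = 1
G15 = G10 OR G13 = 1 OR 1 = 1

G13 = 1; G15 = 1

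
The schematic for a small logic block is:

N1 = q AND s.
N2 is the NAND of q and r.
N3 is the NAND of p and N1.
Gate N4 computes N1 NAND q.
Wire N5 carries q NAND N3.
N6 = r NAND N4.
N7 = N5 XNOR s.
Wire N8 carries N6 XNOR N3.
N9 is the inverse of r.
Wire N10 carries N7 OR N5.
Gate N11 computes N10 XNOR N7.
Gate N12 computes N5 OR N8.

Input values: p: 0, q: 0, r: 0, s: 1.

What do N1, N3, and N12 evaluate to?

N1 = 0, N3 = 1, N12 = 1

N1 = q AND s = 0 AND 1 = 0
N3 = p NAND N1 = 0 NAND 0 = 1
N4 = N1 NAND q = 0 NAND 0 = 1
N5 = q NAND N3 = 0 NAND 1 = 1
N6 = r NAND N4 = 0 NAND 1 = 1
N8 = N6 XNOR N3 = 1 XNOR 1 = 1
N12 = N5 OR N8 = 1 OR 1 = 1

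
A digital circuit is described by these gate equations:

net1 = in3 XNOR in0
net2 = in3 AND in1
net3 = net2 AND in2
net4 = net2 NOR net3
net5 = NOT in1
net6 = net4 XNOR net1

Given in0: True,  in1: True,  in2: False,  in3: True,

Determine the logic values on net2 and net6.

net2 = True  net6 = False

net1 = in3 XNOR in0 = True XNOR True = True
net2 = in3 AND in1 = True AND True = True
net3 = net2 AND in2 = True AND False = False
net4 = net2 NOR net3 = True NOR False = False
net6 = net4 XNOR net1 = False XNOR True = False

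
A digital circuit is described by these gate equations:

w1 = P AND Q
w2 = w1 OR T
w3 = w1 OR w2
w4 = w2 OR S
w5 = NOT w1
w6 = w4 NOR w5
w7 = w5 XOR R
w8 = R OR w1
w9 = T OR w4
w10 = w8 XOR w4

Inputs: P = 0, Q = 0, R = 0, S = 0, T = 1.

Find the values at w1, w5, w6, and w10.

w1 = 0  w5 = 1  w6 = 0  w10 = 1

w1 = P AND Q = 0 AND 0 = 0
w2 = w1 OR T = 0 OR 1 = 1
w4 = w2 OR S = 1 OR 0 = 1
w5 = NOT w1 = NOT 0 = 1
w6 = w4 NOR w5 = 1 NOR 1 = 0
w8 = R OR w1 = 0 OR 0 = 0
w10 = w8 XOR w4 = 0 XOR 1 = 1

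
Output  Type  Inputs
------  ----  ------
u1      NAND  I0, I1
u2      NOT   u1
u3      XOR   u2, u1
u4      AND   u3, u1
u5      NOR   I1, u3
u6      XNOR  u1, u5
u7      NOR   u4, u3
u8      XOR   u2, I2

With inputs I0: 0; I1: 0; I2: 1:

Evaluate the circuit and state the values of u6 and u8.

u6 = 0  u8 = 1

u1 = I0 NAND I1 = 0 NAND 0 = 1
u2 = NOT u1 = NOT 1 = 0
u3 = u2 XOR u1 = 0 XOR 1 = 1
u5 = I1 NOR u3 = 0 NOR 1 = 0
u6 = u1 XNOR u5 = 1 XNOR 0 = 0
u8 = u2 XOR I2 = 0 XOR 1 = 1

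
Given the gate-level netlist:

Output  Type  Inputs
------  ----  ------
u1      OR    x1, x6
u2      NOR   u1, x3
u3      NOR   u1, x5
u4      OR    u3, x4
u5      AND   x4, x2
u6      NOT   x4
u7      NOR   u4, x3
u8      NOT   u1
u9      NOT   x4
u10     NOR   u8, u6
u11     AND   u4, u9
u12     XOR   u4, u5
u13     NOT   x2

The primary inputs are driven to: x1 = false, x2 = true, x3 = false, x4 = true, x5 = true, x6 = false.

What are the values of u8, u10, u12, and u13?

u8 = true  u10 = false  u12 = false  u13 = false

u1 = x1 OR x6 = false OR false = false
u3 = u1 NOR x5 = false NOR true = false
u4 = u3 OR x4 = false OR true = true
u5 = x4 AND x2 = true AND true = true
u6 = NOT x4 = NOT true = false
u8 = NOT u1 = NOT false = true
u10 = u8 NOR u6 = true NOR false = false
u12 = u4 XOR u5 = true XOR true = false
u13 = NOT x2 = NOT true = false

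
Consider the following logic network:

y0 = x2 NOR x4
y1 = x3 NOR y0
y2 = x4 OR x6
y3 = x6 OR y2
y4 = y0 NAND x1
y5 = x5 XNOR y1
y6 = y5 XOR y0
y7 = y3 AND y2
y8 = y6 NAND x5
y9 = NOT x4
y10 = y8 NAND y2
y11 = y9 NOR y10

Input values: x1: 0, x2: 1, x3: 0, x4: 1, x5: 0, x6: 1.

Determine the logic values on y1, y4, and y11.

y1 = 1, y4 = 1, y11 = 1

y0 = x2 NOR x4 = 1 NOR 1 = 0
y1 = x3 NOR y0 = 0 NOR 0 = 1
y2 = x4 OR x6 = 1 OR 1 = 1
y4 = y0 NAND x1 = 0 NAND 0 = 1
y5 = x5 XNOR y1 = 0 XNOR 1 = 0
y6 = y5 XOR y0 = 0 XOR 0 = 0
y8 = y6 NAND x5 = 0 NAND 0 = 1
y9 = NOT x4 = NOT 1 = 0
y10 = y8 NAND y2 = 1 NAND 1 = 0
y11 = y9 NOR y10 = 0 NOR 0 = 1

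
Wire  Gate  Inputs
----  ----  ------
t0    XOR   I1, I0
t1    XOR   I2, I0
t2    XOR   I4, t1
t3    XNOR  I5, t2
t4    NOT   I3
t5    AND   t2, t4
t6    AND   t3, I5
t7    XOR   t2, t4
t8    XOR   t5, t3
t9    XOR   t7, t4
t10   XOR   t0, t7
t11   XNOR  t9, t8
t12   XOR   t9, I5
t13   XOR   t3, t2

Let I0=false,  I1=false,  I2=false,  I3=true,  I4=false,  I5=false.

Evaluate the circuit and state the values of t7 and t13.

t7 = false; t13 = true

t1 = I2 XOR I0 = false XOR false = false
t2 = I4 XOR t1 = false XOR false = false
t3 = I5 XNOR t2 = false XNOR false = true
t4 = NOT I3 = NOT true = false
t7 = t2 XOR t4 = false XOR false = false
t13 = t3 XOR t2 = true XOR false = true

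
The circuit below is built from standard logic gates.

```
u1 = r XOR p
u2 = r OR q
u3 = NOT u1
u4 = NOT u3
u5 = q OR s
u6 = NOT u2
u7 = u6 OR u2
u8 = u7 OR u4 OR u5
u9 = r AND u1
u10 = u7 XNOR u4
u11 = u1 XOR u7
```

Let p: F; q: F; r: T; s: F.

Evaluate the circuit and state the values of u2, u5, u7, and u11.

u1 = r XOR p = T XOR F = T
u2 = r OR q = T OR F = T
u5 = q OR s = F OR F = F
u6 = NOT u2 = NOT T = F
u7 = u6 OR u2 = F OR T = T
u11 = u1 XOR u7 = T XOR T = F

u2 = T, u5 = F, u7 = T, u11 = F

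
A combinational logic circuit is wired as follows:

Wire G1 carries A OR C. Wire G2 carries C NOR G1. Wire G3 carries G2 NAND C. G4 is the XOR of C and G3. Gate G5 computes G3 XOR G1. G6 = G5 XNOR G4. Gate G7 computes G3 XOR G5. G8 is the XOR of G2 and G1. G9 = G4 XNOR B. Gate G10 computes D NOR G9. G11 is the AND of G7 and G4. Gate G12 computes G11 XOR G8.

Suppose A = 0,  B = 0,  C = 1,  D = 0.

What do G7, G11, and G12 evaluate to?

G1 = A OR C = 0 OR 1 = 1
G2 = C NOR G1 = 1 NOR 1 = 0
G3 = G2 NAND C = 0 NAND 1 = 1
G4 = C XOR G3 = 1 XOR 1 = 0
G5 = G3 XOR G1 = 1 XOR 1 = 0
G7 = G3 XOR G5 = 1 XOR 0 = 1
G8 = G2 XOR G1 = 0 XOR 1 = 1
G11 = G7 AND G4 = 1 AND 0 = 0
G12 = G11 XOR G8 = 0 XOR 1 = 1

G7 = 1, G11 = 0, G12 = 1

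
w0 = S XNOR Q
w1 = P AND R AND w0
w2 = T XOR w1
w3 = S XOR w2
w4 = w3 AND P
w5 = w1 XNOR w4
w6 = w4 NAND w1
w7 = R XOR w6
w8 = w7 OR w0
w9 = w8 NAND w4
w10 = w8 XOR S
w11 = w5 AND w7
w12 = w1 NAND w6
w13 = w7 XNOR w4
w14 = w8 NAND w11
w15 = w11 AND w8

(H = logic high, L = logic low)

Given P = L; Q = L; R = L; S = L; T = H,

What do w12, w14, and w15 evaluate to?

w12 = H; w14 = L; w15 = H

w0 = S XNOR Q = L XNOR L = H
w1 = P AND R AND w0 = L AND L AND H = L
w2 = T XOR w1 = H XOR L = H
w3 = S XOR w2 = L XOR H = H
w4 = w3 AND P = H AND L = L
w5 = w1 XNOR w4 = L XNOR L = H
w6 = w4 NAND w1 = L NAND L = H
w7 = R XOR w6 = L XOR H = H
w8 = w7 OR w0 = H OR H = H
w11 = w5 AND w7 = H AND H = H
w12 = w1 NAND w6 = L NAND H = H
w14 = w8 NAND w11 = H NAND H = L
w15 = w11 AND w8 = H AND H = H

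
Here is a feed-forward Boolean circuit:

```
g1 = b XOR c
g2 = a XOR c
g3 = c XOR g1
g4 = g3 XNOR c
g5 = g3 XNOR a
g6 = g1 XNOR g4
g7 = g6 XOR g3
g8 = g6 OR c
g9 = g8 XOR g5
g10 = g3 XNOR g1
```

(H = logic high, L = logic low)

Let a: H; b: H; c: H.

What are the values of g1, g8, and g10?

g1 = b XOR c = H XOR H = L
g3 = c XOR g1 = H XOR L = H
g4 = g3 XNOR c = H XNOR H = H
g6 = g1 XNOR g4 = L XNOR H = L
g8 = g6 OR c = L OR H = H
g10 = g3 XNOR g1 = H XNOR L = L

g1 = L  g8 = H  g10 = L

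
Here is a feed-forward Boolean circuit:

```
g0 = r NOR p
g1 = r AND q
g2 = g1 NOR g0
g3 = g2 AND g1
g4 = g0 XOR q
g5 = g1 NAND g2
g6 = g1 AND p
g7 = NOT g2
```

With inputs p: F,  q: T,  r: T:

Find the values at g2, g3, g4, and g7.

g0 = r NOR p = T NOR F = F
g1 = r AND q = T AND T = T
g2 = g1 NOR g0 = T NOR F = F
g3 = g2 AND g1 = F AND T = F
g4 = g0 XOR q = F XOR T = T
g7 = NOT g2 = NOT F = T

g2 = F; g3 = F; g4 = T; g7 = T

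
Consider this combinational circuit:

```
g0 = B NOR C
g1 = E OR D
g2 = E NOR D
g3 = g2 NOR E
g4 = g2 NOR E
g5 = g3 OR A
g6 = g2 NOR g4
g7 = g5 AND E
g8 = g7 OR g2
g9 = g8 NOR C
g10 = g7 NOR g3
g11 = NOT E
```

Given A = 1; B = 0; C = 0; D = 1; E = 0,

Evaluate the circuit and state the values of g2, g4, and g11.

g2 = 0, g4 = 1, g11 = 1

g2 = E NOR D = 0 NOR 1 = 0
g4 = g2 NOR E = 0 NOR 0 = 1
g11 = NOT E = NOT 0 = 1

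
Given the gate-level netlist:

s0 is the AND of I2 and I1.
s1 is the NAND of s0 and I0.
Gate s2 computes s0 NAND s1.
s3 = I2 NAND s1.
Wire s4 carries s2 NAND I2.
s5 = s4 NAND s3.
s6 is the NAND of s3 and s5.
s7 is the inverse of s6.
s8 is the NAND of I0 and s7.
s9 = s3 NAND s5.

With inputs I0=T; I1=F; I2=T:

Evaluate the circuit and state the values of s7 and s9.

s7 = F; s9 = T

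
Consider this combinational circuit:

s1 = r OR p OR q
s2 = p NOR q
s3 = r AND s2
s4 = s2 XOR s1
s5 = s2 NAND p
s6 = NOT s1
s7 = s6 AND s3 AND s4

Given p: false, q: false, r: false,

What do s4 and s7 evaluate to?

s1 = r OR p OR q = false OR false OR false = false
s2 = p NOR q = false NOR false = true
s3 = r AND s2 = false AND true = false
s4 = s2 XOR s1 = true XOR false = true
s6 = NOT s1 = NOT false = true
s7 = s6 AND s3 AND s4 = true AND false AND true = false

s4 = true, s7 = false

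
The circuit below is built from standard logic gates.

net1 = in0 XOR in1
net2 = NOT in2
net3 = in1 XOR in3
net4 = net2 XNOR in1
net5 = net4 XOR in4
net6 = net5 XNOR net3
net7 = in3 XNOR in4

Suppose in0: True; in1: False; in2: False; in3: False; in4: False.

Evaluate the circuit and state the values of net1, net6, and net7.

net1 = True, net6 = True, net7 = True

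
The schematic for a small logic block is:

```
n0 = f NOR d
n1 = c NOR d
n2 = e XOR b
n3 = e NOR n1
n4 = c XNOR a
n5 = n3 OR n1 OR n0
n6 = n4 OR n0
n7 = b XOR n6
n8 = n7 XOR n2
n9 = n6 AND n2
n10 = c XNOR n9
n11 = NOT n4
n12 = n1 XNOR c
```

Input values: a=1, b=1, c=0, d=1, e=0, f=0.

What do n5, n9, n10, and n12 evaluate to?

n0 = f NOR d = 0 NOR 1 = 0
n1 = c NOR d = 0 NOR 1 = 0
n2 = e XOR b = 0 XOR 1 = 1
n3 = e NOR n1 = 0 NOR 0 = 1
n4 = c XNOR a = 0 XNOR 1 = 0
n5 = n3 OR n1 OR n0 = 1 OR 0 OR 0 = 1
n6 = n4 OR n0 = 0 OR 0 = 0
n9 = n6 AND n2 = 0 AND 1 = 0
n10 = c XNOR n9 = 0 XNOR 0 = 1
n12 = n1 XNOR c = 0 XNOR 0 = 1

n5 = 1, n9 = 0, n10 = 1, n12 = 1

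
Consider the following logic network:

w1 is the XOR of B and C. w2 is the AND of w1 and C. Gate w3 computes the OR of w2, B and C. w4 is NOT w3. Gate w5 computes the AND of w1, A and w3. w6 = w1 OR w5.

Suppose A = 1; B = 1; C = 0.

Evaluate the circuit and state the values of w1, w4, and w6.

w1 = B XOR C = 1 XOR 0 = 1
w2 = w1 AND C = 1 AND 0 = 0
w3 = w2 OR B OR C = 0 OR 1 OR 0 = 1
w4 = NOT w3 = NOT 1 = 0
w5 = w1 AND A AND w3 = 1 AND 1 AND 1 = 1
w6 = w1 OR w5 = 1 OR 1 = 1

w1 = 1, w4 = 0, w6 = 1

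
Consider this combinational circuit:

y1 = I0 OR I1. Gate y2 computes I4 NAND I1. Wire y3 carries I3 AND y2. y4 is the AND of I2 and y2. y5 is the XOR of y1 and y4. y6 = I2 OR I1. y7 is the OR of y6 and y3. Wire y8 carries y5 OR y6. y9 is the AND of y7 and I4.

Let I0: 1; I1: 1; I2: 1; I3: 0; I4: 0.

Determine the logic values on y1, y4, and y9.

y1 = 1, y4 = 1, y9 = 0

y1 = I0 OR I1 = 1 OR 1 = 1
y2 = I4 NAND I1 = 0 NAND 1 = 1
y3 = I3 AND y2 = 0 AND 1 = 0
y4 = I2 AND y2 = 1 AND 1 = 1
y6 = I2 OR I1 = 1 OR 1 = 1
y7 = y6 OR y3 = 1 OR 0 = 1
y9 = y7 AND I4 = 1 AND 0 = 0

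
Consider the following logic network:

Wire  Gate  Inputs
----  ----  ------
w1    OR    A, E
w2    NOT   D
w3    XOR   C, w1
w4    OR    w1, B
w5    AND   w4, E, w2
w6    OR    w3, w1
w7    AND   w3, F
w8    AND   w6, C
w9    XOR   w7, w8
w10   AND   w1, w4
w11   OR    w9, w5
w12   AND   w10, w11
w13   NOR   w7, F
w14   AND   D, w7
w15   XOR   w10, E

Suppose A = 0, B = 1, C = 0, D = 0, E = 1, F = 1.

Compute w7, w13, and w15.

w1 = A OR E = 0 OR 1 = 1
w3 = C XOR w1 = 0 XOR 1 = 1
w4 = w1 OR B = 1 OR 1 = 1
w7 = w3 AND F = 1 AND 1 = 1
w10 = w1 AND w4 = 1 AND 1 = 1
w13 = w7 NOR F = 1 NOR 1 = 0
w15 = w10 XOR E = 1 XOR 1 = 0

w7 = 1, w13 = 0, w15 = 0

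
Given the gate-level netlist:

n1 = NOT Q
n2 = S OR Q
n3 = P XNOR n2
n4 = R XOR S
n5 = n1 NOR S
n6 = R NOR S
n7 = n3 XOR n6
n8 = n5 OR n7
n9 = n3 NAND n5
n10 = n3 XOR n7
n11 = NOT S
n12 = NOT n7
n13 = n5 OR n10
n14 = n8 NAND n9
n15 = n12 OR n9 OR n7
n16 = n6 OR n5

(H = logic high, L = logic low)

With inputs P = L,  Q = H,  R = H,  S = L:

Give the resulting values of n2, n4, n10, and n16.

n1 = NOT Q = NOT H = L
n2 = S OR Q = L OR H = H
n3 = P XNOR n2 = L XNOR H = L
n4 = R XOR S = H XOR L = H
n5 = n1 NOR S = L NOR L = H
n6 = R NOR S = H NOR L = L
n7 = n3 XOR n6 = L XOR L = L
n10 = n3 XOR n7 = L XOR L = L
n16 = n6 OR n5 = L OR H = H

n2 = H, n4 = H, n10 = L, n16 = H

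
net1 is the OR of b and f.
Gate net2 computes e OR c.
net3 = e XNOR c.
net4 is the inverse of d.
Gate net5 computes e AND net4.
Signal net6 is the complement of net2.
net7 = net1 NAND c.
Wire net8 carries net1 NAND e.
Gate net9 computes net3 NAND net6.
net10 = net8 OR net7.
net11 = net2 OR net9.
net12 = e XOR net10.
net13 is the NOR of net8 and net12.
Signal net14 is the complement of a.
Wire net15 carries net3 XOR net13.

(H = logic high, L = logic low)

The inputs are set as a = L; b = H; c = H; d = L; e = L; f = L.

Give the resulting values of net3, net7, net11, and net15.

net3 = L  net7 = L  net11 = H  net15 = L

net1 = b OR f = H OR L = H
net2 = e OR c = L OR H = H
net3 = e XNOR c = L XNOR H = L
net6 = NOT net2 = NOT H = L
net7 = net1 NAND c = H NAND H = L
net8 = net1 NAND e = H NAND L = H
net9 = net3 NAND net6 = L NAND L = H
net10 = net8 OR net7 = H OR L = H
net11 = net2 OR net9 = H OR H = H
net12 = e XOR net10 = L XOR H = H
net13 = net8 NOR net12 = H NOR H = L
net15 = net3 XOR net13 = L XOR L = L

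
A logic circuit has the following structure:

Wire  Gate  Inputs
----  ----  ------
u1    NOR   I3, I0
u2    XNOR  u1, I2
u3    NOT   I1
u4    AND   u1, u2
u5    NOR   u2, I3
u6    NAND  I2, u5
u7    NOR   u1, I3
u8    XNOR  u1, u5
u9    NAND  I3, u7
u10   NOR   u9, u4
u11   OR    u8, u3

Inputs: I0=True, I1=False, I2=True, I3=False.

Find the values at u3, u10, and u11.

u3 = True; u10 = False; u11 = True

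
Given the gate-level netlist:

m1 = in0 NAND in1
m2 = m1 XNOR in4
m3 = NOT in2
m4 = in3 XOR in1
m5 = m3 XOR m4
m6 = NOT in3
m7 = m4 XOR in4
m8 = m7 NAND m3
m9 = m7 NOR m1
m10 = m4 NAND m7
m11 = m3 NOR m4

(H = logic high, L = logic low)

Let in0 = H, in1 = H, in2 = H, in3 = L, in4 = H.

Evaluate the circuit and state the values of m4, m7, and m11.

m3 = NOT in2 = NOT H = L
m4 = in3 XOR in1 = L XOR H = H
m7 = m4 XOR in4 = H XOR H = L
m11 = m3 NOR m4 = L NOR H = L

m4 = H  m7 = L  m11 = L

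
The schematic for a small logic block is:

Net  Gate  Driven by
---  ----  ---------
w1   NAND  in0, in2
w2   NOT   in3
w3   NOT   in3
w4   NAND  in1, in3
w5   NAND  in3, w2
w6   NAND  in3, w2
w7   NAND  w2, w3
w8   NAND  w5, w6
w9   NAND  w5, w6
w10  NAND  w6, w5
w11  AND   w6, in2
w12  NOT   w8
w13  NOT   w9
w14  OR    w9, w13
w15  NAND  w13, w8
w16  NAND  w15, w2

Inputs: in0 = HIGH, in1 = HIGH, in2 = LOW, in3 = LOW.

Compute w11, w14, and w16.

w2 = NOT in3 = NOT LOW = HIGH
w5 = in3 NAND w2 = LOW NAND HIGH = HIGH
w6 = in3 NAND w2 = LOW NAND HIGH = HIGH
w8 = w5 NAND w6 = HIGH NAND HIGH = LOW
w9 = w5 NAND w6 = HIGH NAND HIGH = LOW
w11 = w6 AND in2 = HIGH AND LOW = LOW
w13 = NOT w9 = NOT LOW = HIGH
w14 = w9 OR w13 = LOW OR HIGH = HIGH
w15 = w13 NAND w8 = HIGH NAND LOW = HIGH
w16 = w15 NAND w2 = HIGH NAND HIGH = LOW

w11 = LOW, w14 = HIGH, w16 = LOW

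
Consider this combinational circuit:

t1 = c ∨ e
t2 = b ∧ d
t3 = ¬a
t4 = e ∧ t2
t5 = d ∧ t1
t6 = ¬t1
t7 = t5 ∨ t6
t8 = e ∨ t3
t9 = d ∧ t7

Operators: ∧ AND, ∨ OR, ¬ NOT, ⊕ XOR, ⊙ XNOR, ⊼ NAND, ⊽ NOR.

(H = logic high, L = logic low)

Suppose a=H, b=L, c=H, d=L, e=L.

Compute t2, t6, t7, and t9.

t2 = L; t6 = L; t7 = L; t9 = L

t1 = c OR e = H OR L = H
t2 = b AND d = L AND L = L
t5 = d AND t1 = L AND H = L
t6 = NOT t1 = NOT H = L
t7 = t5 OR t6 = L OR L = L
t9 = d AND t7 = L AND L = L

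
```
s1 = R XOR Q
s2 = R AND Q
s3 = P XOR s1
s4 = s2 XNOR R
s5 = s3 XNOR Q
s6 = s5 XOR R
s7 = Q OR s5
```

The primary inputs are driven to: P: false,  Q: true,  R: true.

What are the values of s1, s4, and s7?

s1 = R XOR Q = true XOR true = false
s2 = R AND Q = true AND true = true
s3 = P XOR s1 = false XOR false = false
s4 = s2 XNOR R = true XNOR true = true
s5 = s3 XNOR Q = false XNOR true = false
s7 = Q OR s5 = true OR false = true

s1 = false, s4 = true, s7 = true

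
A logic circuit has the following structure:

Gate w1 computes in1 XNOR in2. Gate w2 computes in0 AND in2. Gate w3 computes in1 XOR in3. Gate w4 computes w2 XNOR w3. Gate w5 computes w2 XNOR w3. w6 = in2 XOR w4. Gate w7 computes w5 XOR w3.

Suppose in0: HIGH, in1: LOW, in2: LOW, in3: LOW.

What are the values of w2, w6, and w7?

w2 = LOW  w6 = HIGH  w7 = HIGH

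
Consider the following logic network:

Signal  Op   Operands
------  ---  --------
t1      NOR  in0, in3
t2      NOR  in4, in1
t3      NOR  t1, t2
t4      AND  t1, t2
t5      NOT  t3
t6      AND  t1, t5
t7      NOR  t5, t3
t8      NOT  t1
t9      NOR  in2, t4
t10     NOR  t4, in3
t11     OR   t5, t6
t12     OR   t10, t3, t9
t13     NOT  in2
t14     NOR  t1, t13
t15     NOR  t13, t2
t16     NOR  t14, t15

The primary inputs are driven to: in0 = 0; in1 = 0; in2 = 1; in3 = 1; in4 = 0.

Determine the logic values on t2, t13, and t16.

t2 = 1  t13 = 0  t16 = 0

t1 = in0 NOR in3 = 0 NOR 1 = 0
t2 = in4 NOR in1 = 0 NOR 0 = 1
t13 = NOT in2 = NOT 1 = 0
t14 = t1 NOR t13 = 0 NOR 0 = 1
t15 = t13 NOR t2 = 0 NOR 1 = 0
t16 = t14 NOR t15 = 1 NOR 0 = 0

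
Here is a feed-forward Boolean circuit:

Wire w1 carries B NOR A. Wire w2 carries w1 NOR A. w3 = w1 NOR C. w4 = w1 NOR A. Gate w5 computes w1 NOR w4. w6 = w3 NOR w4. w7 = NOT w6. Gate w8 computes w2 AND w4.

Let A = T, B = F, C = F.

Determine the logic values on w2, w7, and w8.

w2 = F; w7 = T; w8 = F

w1 = B NOR A = F NOR T = F
w2 = w1 NOR A = F NOR T = F
w3 = w1 NOR C = F NOR F = T
w4 = w1 NOR A = F NOR T = F
w6 = w3 NOR w4 = T NOR F = F
w7 = NOT w6 = NOT F = T
w8 = w2 AND w4 = F AND F = F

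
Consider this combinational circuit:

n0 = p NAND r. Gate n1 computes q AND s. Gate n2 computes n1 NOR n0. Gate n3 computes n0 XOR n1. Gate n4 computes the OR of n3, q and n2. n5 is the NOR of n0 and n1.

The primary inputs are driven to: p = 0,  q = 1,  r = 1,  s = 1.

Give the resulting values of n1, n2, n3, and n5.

n0 = p NAND r = 0 NAND 1 = 1
n1 = q AND s = 1 AND 1 = 1
n2 = n1 NOR n0 = 1 NOR 1 = 0
n3 = n0 XOR n1 = 1 XOR 1 = 0
n5 = n0 NOR n1 = 1 NOR 1 = 0

n1 = 1, n2 = 0, n3 = 0, n5 = 0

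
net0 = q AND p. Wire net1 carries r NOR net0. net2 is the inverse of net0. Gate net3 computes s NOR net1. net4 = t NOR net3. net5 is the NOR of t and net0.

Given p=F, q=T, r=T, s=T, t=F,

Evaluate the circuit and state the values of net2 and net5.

net0 = q AND p = T AND F = F
net2 = NOT net0 = NOT F = T
net5 = t NOR net0 = F NOR F = T

net2 = T, net5 = T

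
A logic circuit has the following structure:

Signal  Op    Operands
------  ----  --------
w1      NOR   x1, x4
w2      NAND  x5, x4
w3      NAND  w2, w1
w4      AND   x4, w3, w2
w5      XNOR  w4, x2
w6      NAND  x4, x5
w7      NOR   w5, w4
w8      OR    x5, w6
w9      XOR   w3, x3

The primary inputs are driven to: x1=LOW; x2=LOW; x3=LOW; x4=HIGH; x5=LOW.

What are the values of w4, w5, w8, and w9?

w1 = x1 NOR x4 = LOW NOR HIGH = LOW
w2 = x5 NAND x4 = LOW NAND HIGH = HIGH
w3 = w2 NAND w1 = HIGH NAND LOW = HIGH
w4 = x4 AND w3 AND w2 = HIGH AND HIGH AND HIGH = HIGH
w5 = w4 XNOR x2 = HIGH XNOR LOW = LOW
w6 = x4 NAND x5 = HIGH NAND LOW = HIGH
w8 = x5 OR w6 = LOW OR HIGH = HIGH
w9 = w3 XOR x3 = HIGH XOR LOW = HIGH

w4 = HIGH; w5 = LOW; w8 = HIGH; w9 = HIGH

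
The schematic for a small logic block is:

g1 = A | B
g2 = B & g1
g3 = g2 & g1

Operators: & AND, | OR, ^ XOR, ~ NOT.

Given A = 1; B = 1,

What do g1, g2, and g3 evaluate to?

g1 = 1, g2 = 1, g3 = 1

g1 = A OR B = 1 OR 1 = 1
g2 = B AND g1 = 1 AND 1 = 1
g3 = g2 AND g1 = 1 AND 1 = 1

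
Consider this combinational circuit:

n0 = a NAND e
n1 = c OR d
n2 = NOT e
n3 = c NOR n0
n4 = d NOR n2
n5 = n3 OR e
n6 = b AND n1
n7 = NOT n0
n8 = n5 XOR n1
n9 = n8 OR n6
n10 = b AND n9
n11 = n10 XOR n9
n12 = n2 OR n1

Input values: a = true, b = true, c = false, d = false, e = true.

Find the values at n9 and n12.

n0 = a NAND e = true NAND true = false
n1 = c OR d = false OR false = false
n2 = NOT e = NOT true = false
n3 = c NOR n0 = false NOR false = true
n5 = n3 OR e = true OR true = true
n6 = b AND n1 = true AND false = false
n8 = n5 XOR n1 = true XOR false = true
n9 = n8 OR n6 = true OR false = true
n12 = n2 OR n1 = false OR false = false

n9 = true, n12 = false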